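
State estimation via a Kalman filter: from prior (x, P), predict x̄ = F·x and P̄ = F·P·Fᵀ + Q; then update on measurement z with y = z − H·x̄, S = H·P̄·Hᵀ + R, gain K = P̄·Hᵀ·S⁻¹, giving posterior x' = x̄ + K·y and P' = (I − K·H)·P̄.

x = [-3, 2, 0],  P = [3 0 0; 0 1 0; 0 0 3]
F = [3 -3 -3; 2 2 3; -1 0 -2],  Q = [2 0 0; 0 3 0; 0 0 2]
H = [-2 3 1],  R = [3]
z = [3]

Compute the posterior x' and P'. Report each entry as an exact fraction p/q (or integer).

x̄ = F·x = [-15, -2, 3]
P̄ = F·P·Fᵀ + Q = [65 -15 9; -15 46 -24; 9 -24 17]
y = z − H·x̄ = [-24]
S = H·P̄·Hᵀ + R = [694]
K = P̄·Hᵀ·S⁻¹ = [-83/347; 72/347; -73/694]
x' = x̄ + K·y = [-3213/347, -2422/347, 1917/347]
P' = (I − K·H)·P̄ = [8777/347 6747/347 -2936/347; 6747/347 5594/347 -3072/347; -2936/347 -3072/347 6469/694]

x' = [-3213/347, -2422/347, 1917/347]
P' = [8777/347 6747/347 -2936/347; 6747/347 5594/347 -3072/347; -2936/347 -3072/347 6469/694]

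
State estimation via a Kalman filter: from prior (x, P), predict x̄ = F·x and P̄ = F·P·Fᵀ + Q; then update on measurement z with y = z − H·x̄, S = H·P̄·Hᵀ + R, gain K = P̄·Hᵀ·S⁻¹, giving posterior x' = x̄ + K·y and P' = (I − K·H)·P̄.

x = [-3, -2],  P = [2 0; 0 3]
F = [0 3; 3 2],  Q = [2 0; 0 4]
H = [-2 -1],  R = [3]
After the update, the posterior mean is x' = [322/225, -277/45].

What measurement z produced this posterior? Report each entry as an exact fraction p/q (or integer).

z = [3]

x̄ = F·x = [-6, -13]
P̄ = F·P·Fᵀ + Q = [29 18; 18 34]
S = H·P̄·Hᵀ + R = [225]
K = P̄·Hᵀ·S⁻¹ = [-76/225; -14/45]
x' − x̄ = [1672/225, 308/45] = K·y
y = (KᵀK)⁻¹·Kᵀ·(x' − x̄) = [-22]
z = y + H·x̄ = [-22] + [25] = [3]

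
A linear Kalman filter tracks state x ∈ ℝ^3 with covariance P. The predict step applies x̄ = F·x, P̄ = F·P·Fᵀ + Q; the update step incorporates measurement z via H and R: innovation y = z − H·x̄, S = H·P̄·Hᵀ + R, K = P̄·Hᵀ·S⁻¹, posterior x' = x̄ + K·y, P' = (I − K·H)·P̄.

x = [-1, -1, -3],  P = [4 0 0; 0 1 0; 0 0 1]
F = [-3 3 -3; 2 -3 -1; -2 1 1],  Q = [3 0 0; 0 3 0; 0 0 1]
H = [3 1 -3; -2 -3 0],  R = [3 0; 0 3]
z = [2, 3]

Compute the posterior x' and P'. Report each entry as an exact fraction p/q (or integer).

x' = [8898/3781, -8824/3781, 3381/3781]
P' = [112065/3781 -76023/3781 84768/3781; -76023/3781 52743/3781 -57183/3781; 84768/3781 -57183/3781 65387/3781]

x̄ = F·x = [9, 4, -2]
P̄ = F·P·Fᵀ + Q = [57 -30 24; -30 29 -20; 24 -20 19]
y = z − H·x̄ = [-35, 33]
S = H·P̄·Hᵀ + R = [224 -135; -135 132]
K = P̄·Hᵀ·S⁻¹ = [1956/3781 1313/3781; -1259/3781 -2061/3781; 320/3781 671/3781]
x' = x̄ + K·y = [8898/3781, -8824/3781, 3381/3781]
P' = (I − K·H)·P̄ = [112065/3781 -76023/3781 84768/3781; -76023/3781 52743/3781 -57183/3781; 84768/3781 -57183/3781 65387/3781]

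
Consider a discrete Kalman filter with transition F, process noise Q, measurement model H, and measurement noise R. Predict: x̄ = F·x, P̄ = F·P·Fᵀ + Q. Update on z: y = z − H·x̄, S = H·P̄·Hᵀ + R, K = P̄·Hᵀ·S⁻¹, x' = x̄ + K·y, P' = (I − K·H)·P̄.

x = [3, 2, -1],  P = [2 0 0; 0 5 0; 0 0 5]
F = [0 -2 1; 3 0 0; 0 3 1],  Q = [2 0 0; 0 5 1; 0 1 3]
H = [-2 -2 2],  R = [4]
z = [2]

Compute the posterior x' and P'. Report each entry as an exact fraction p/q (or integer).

x̄ = F·x = [-5, 9, 5]
P̄ = F·P·Fᵀ + Q = [27 0 -25; 0 23 1; -25 1 53]
y = z − H·x̄ = [0]
S = H·P̄·Hᵀ + R = [608]
K = P̄·Hᵀ·S⁻¹ = [-13/76; -11/152; 77/304]
x' = x̄ + K·y = [-5, 9, 5]
P' = (I − K·H)·P̄ = [175/19 -143/19 51/38; -143/19 753/38 923/76; 51/38 923/76 2127/152]

x' = [-5, 9, 5]
P' = [175/19 -143/19 51/38; -143/19 753/38 923/76; 51/38 923/76 2127/152]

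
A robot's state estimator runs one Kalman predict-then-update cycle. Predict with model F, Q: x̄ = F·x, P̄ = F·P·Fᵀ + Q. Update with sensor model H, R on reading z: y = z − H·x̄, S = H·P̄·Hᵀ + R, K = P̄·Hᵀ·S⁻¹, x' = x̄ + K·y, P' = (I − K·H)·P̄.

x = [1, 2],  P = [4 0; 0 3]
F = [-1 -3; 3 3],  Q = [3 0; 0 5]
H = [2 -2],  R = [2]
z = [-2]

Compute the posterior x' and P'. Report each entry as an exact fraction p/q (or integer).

x̄ = F·x = [-7, 9]
P̄ = F·P·Fᵀ + Q = [34 -39; -39 68]
y = z − H·x̄ = [30]
S = H·P̄·Hᵀ + R = [722]
K = P̄·Hᵀ·S⁻¹ = [73/361; -107/361]
x' = x̄ + K·y = [-337/361, 39/361]
P' = (I − K·H)·P̄ = [1616/361 1543/361; 1543/361 1650/361]

x' = [-337/361, 39/361]
P' = [1616/361 1543/361; 1543/361 1650/361]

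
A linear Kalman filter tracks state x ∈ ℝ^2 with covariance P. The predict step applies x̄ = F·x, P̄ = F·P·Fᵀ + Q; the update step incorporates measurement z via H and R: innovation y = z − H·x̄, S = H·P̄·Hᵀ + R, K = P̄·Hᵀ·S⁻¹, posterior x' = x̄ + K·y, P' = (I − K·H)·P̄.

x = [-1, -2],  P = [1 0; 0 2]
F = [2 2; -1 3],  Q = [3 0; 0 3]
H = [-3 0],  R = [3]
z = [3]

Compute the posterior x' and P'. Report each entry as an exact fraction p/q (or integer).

x̄ = F·x = [-6, -5]
P̄ = F·P·Fᵀ + Q = [15 10; 10 22]
y = z − H·x̄ = [-15]
S = H·P̄·Hᵀ + R = [138]
K = P̄·Hᵀ·S⁻¹ = [-15/46; -5/23]
x' = x̄ + K·y = [-51/46, -40/23]
P' = (I − K·H)·P̄ = [15/46 5/23; 5/23 356/23]

x' = [-51/46, -40/23]
P' = [15/46 5/23; 5/23 356/23]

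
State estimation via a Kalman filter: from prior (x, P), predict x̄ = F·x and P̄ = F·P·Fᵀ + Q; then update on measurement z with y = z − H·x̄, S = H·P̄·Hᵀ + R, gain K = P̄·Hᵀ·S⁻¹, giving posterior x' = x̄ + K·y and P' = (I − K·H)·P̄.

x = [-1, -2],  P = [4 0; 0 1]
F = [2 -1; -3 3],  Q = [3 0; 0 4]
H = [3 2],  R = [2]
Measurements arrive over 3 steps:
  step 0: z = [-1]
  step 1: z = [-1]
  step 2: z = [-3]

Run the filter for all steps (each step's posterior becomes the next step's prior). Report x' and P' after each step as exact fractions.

step 0: x' = [5/9, -77/54], P' = [58/3 -260/9; -260/9 2357/54]
step 1: x' = [2573/7881, -7859/7881], P' = [106130/2627 -482900/7881; -482900/7881 245415/2627]
step 2: x' = [1926961/1163475, -4635643/1163475], P' = [49192274/1163475 -74627612/1163475; -74627612/1163475 227561287/2326950]

step 0: x̄ = F·x = [0, -3]
step 0: P̄ = F·P·Fᵀ + Q = [20 -27; -27 49]
step 0: y = z − H·x̄ = [5]
step 0: S = H·P̄·Hᵀ + R = [54]
step 0: K = P̄·Hᵀ·S⁻¹ = [1/9; 17/54]
step 0: x' = x̄ + K·y = [5/9, -77/54]
step 0: P' = (I − K·H)·P̄ = [58/3 -260/9; -260/9 2357/54]
step 1: x̄ = F·x = [137/54, -107/18]
step 1: P̄ = F·P·Fᵀ + Q = [12935/54 -9125/18; -9125/18 6545/6]
step 1: y = z − H·x̄ = [59/18]
step 1: S = H·P̄·Hᵀ + R = [2627/6]
step 1: K = P̄·Hᵀ·S⁻¹ = [-5315/7881; 3965/2627]
step 1: x' = x̄ + K·y = [2573/7881, -7859/7881]
step 1: P' = (I − K·H)·P̄ = [106130/2627 -482900/7881; -482900/7881 245415/2627]
step 2: x̄ = F·x = [4335/2627, -10432/2627]
step 2: P̄ = F·P·Fᵀ + Q = [3965048/7881 -2821725/2627; -2821725/2627 6071813/2627]
step 2: y = z − H·x̄ = [-22/2627]
step 2: S = H·P̄·Hᵀ + R = [2326950/2627]
step 2: K = P̄·Hᵀ·S⁻¹ = [-839201/1163475; 3678451/2326950]
step 2: x' = x̄ + K·y = [1926961/1163475, -4635643/1163475]
step 2: P' = (I − K·H)·P̄ = [49192274/1163475 -74627612/1163475; -74627612/1163475 227561287/2326950]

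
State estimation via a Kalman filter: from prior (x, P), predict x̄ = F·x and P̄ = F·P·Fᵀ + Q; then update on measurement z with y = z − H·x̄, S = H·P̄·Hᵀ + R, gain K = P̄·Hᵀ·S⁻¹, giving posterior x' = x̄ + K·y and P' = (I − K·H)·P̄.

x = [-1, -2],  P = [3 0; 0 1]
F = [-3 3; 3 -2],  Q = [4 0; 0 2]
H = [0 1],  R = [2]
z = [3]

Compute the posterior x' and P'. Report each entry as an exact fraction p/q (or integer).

x' = [-171/35, 101/35]
P' = [311/35 -66/35; -66/35 66/35]

x̄ = F·x = [-3, 1]
P̄ = F·P·Fᵀ + Q = [40 -33; -33 33]
y = z − H·x̄ = [2]
S = H·P̄·Hᵀ + R = [35]
K = P̄·Hᵀ·S⁻¹ = [-33/35; 33/35]
x' = x̄ + K·y = [-171/35, 101/35]
P' = (I − K·H)·P̄ = [311/35 -66/35; -66/35 66/35]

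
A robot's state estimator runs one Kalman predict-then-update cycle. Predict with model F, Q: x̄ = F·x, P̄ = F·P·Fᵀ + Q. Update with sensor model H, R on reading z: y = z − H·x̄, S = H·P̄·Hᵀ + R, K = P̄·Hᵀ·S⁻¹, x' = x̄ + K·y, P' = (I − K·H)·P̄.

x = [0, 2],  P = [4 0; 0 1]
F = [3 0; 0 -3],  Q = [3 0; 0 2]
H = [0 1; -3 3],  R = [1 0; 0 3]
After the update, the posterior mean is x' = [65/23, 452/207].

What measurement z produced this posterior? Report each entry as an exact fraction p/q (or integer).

x̄ = F·x = [0, -6]
P̄ = F·P·Fᵀ + Q = [39 0; 0 11]
S = H·P̄·Hᵀ + R = [12 33; 33 453]
K = P̄·Hᵀ·S⁻¹ = [143/161 -52/161; 1298/1449 11/1449]
x' − x̄ = [65/23, 1694/207] = K·y
y = (KᵀK)⁻¹·Kᵀ·(x' − x̄) = [9, 16]
z = y + H·x̄ = [9, 16] + [-6, -18] = [3, -2]

z = [3, -2]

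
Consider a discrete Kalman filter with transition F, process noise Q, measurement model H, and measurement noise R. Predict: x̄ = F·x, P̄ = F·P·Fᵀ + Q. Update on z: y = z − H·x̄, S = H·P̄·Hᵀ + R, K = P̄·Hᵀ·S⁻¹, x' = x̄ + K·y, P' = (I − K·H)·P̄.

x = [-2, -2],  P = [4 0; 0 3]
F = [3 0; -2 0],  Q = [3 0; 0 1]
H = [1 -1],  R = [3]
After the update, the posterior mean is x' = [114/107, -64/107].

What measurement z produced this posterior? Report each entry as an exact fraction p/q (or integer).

x̄ = F·x = [-6, 4]
P̄ = F·P·Fᵀ + Q = [39 -24; -24 17]
S = H·P̄·Hᵀ + R = [107]
K = P̄·Hᵀ·S⁻¹ = [63/107; -41/107]
x' − x̄ = [756/107, -492/107] = K·y
y = (KᵀK)⁻¹·Kᵀ·(x' − x̄) = [12]
z = y + H·x̄ = [12] + [-10] = [2]

z = [2]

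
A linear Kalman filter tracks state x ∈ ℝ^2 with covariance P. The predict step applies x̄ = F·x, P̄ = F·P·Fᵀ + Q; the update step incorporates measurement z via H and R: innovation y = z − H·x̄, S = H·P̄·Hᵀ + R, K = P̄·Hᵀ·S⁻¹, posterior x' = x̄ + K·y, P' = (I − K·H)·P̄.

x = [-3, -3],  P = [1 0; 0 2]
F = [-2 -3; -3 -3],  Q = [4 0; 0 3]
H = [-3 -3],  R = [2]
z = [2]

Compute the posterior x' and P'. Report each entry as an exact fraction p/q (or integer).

x' = [-540/469, 261/469]
P' = [944/469 -894/469; -894/469 948/469]

x̄ = F·x = [15, 18]
P̄ = F·P·Fᵀ + Q = [26 24; 24 30]
y = z − H·x̄ = [101]
S = H·P̄·Hᵀ + R = [938]
K = P̄·Hᵀ·S⁻¹ = [-75/469; -81/469]
x' = x̄ + K·y = [-540/469, 261/469]
P' = (I − K·H)·P̄ = [944/469 -894/469; -894/469 948/469]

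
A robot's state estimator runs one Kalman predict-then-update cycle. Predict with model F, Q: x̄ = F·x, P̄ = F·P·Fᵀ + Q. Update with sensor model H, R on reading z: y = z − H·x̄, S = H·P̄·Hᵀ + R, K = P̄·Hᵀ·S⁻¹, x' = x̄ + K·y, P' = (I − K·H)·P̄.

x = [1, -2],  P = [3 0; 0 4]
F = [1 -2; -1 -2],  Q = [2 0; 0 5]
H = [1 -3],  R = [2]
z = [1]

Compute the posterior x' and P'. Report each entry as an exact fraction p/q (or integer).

x̄ = F·x = [5, 3]
P̄ = F·P·Fᵀ + Q = [21 13; 13 24]
y = z − H·x̄ = [5]
S = H·P̄·Hᵀ + R = [161]
K = P̄·Hᵀ·S⁻¹ = [-18/161; -59/161]
x' = x̄ + K·y = [715/161, 188/161]
P' = (I − K·H)·P̄ = [3057/161 1031/161; 1031/161 383/161]

x' = [715/161, 188/161]
P' = [3057/161 1031/161; 1031/161 383/161]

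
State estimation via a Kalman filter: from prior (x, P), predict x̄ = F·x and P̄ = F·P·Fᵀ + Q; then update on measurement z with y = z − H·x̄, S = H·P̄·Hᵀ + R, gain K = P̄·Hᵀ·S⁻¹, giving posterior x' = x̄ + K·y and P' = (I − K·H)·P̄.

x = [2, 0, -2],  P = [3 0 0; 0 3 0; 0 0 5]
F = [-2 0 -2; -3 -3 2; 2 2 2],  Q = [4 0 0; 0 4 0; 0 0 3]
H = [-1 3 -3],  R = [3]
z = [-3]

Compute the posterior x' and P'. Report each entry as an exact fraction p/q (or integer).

x̄ = F·x = [0, -10, 0]
P̄ = F·P·Fᵀ + Q = [36 -2 -32; -2 78 -16; -32 -16 47]
y = z − H·x̄ = [27]
S = H·P̄·Hᵀ + R = [1272]
K = P̄·Hᵀ·S⁻¹ = [9/212; 71/318; -157/1272]
x' = x̄ + K·y = [243/212, -421/106, -1413/424]
P' = (I − K·H)·P̄ = [3573/106 -745/53 -5371/212; -745/53 2320/159 6059/318; -5371/212 6059/318 35135/1272]

x' = [243/212, -421/106, -1413/424]
P' = [3573/106 -745/53 -5371/212; -745/53 2320/159 6059/318; -5371/212 6059/318 35135/1272]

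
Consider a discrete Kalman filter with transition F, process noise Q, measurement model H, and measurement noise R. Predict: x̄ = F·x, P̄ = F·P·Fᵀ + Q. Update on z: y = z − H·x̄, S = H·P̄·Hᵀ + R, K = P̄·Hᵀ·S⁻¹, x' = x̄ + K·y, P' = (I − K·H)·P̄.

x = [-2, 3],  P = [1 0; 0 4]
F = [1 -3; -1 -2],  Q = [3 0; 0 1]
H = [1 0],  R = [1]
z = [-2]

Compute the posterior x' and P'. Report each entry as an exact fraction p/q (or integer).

x̄ = F·x = [-11, -4]
P̄ = F·P·Fᵀ + Q = [40 23; 23 18]
y = z − H·x̄ = [9]
S = H·P̄·Hᵀ + R = [41]
K = P̄·Hᵀ·S⁻¹ = [40/41; 23/41]
x' = x̄ + K·y = [-91/41, 43/41]
P' = (I − K·H)·P̄ = [40/41 23/41; 23/41 209/41]

x' = [-91/41, 43/41]
P' = [40/41 23/41; 23/41 209/41]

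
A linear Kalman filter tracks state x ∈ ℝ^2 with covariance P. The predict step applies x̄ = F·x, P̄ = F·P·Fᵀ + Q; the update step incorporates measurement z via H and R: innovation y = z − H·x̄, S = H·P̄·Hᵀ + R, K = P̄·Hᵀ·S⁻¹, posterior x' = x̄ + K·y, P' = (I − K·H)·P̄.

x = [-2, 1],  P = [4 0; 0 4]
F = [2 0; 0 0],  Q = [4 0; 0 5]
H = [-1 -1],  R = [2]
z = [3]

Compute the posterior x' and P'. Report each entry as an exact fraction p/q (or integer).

x̄ = F·x = [-4, 0]
P̄ = F·P·Fᵀ + Q = [20 0; 0 5]
y = z − H·x̄ = [-1]
S = H·P̄·Hᵀ + R = [27]
K = P̄·Hᵀ·S⁻¹ = [-20/27; -5/27]
x' = x̄ + K·y = [-88/27, 5/27]
P' = (I − K·H)·P̄ = [140/27 -100/27; -100/27 110/27]

x' = [-88/27, 5/27]
P' = [140/27 -100/27; -100/27 110/27]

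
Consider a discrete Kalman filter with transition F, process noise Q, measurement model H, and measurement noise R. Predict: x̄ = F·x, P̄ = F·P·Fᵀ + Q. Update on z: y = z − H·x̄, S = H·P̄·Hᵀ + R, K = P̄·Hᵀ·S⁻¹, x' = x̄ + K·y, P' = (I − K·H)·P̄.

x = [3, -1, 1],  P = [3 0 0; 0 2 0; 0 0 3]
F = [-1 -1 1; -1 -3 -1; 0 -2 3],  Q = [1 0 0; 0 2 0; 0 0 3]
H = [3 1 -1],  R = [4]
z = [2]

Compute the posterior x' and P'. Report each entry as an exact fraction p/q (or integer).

x̄ = F·x = [-1, -1, 5]
P̄ = F·P·Fᵀ + Q = [9 6 13; 6 26 3; 13 3 38]
y = z − H·x̄ = [11]
S = H·P̄·Hᵀ + R = [101]
K = P̄·Hᵀ·S⁻¹ = [20/101; 41/101; 4/101]
x' = x̄ + K·y = [119/101, 350/101, 549/101]
P' = (I − K·H)·P̄ = [509/101 -214/101 1233/101; -214/101 945/101 139/101; 1233/101 139/101 3822/101]

x' = [119/101, 350/101, 549/101]
P' = [509/101 -214/101 1233/101; -214/101 945/101 139/101; 1233/101 139/101 3822/101]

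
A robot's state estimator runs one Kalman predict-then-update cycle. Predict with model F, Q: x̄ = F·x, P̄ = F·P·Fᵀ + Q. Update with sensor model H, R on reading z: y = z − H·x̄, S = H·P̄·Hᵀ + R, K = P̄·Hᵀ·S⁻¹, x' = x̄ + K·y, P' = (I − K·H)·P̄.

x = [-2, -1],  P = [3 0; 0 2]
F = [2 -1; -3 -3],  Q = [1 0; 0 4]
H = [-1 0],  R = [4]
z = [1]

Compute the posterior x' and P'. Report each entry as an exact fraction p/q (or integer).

x' = [-27/19, 147/19]
P' = [60/19 -48/19; -48/19 787/19]

x̄ = F·x = [-3, 9]
P̄ = F·P·Fᵀ + Q = [15 -12; -12 49]
y = z − H·x̄ = [-2]
S = H·P̄·Hᵀ + R = [19]
K = P̄·Hᵀ·S⁻¹ = [-15/19; 12/19]
x' = x̄ + K·y = [-27/19, 147/19]
P' = (I − K·H)·P̄ = [60/19 -48/19; -48/19 787/19]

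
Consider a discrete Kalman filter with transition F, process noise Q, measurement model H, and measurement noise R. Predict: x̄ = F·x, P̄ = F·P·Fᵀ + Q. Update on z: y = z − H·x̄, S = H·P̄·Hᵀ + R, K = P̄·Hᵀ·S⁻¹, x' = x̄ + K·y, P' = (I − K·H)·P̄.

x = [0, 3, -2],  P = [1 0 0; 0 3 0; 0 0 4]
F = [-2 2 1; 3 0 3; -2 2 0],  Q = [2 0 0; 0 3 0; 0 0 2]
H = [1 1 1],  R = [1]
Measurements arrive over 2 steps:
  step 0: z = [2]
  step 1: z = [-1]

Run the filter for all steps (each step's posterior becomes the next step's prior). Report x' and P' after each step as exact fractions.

step 0: x' = [36/11, -822/121, 670/121], P' = [6 -126/11 64/11; -126/11 3504/121 -2070/121; 64/11 -2070/121 1394/121]
step 1: x' = [-4415/567, 1915/102, -115993/9639], P' = [8282/567 -103/3 11714/567; -103/3 3063/34 -2897/51; 11714/567 -2897/51 359092/9639]

step 0: x̄ = F·x = [4, -6, 6]
step 0: P̄ = F·P·Fᵀ + Q = [22 6 16; 6 48 -6; 16 -6 18]
step 0: y = z − H·x̄ = [-2]
step 0: S = H·P̄·Hᵀ + R = [121]
step 0: K = P̄·Hᵀ·S⁻¹ = [4/11; 48/121; 28/121]
step 0: x' = x̄ + K·y = [36/11, -822/121, 670/121]
step 0: P' = (I − K·H)·P̄ = [6 -126/11 64/11; -126/11 3504/121 -2070/121; 64/11 -2070/121 1394/121]
step 1: x̄ = F·x = [-1766/121, 3198/121, -2436/121]
step 1: P̄ = F·P·Fᵀ + Q = [18548/121 -23022/121 22460/121; -23022/121 32115/121 -29316/121; 22460/121 -29316/121 28250/121]
step 1: y = z − H·x̄ = [883/121]
step 1: S = H·P̄·Hᵀ + R = [19278/121]
step 1: K = P̄·Hᵀ·S⁻¹ = [529/567; -107/102; 10697/9639]
step 1: x' = x̄ + K·y = [-4415/567, 1915/102, -115993/9639]
step 1: P' = (I − K·H)·P̄ = [8282/567 -103/3 11714/567; -103/3 3063/34 -2897/51; 11714/567 -2897/51 359092/9639]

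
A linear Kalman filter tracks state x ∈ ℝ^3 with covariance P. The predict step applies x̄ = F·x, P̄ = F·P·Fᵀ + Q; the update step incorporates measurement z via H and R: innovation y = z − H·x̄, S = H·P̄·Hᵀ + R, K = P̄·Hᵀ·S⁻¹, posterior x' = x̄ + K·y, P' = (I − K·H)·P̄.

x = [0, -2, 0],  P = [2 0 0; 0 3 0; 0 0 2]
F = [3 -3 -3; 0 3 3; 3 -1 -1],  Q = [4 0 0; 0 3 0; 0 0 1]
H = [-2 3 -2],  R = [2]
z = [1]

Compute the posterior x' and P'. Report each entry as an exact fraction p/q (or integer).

x' = [-1033/1782, -22/27, -667/594]
P' = [7169/1782 125/27 1847/594; 125/27 80/9 77/9; 1847/594 77/9 1943/198]

x̄ = F·x = [6, -6, 2]
P̄ = F·P·Fᵀ + Q = [67 -45 33; -45 48 -15; 33 -15 24]
y = z − H·x̄ = [35]
S = H·P̄·Hᵀ + R = [1782]
K = P̄·Hᵀ·S⁻¹ = [-335/1782; 4/27; -53/594]
x' = x̄ + K·y = [-1033/1782, -22/27, -667/594]
P' = (I − K·H)·P̄ = [7169/1782 125/27 1847/594; 125/27 80/9 77/9; 1847/594 77/9 1943/198]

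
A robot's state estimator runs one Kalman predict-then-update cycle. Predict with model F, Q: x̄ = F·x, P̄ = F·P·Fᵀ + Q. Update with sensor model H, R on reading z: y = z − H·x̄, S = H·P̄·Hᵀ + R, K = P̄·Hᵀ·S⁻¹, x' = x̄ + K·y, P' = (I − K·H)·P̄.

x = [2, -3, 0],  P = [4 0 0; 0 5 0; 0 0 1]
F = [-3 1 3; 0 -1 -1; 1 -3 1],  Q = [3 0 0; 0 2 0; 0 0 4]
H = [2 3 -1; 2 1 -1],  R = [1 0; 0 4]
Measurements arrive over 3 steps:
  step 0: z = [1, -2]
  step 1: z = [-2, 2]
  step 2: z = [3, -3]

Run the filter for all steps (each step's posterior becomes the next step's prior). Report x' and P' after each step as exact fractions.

step 0: x' = [1791/4657, 7467/4657, 21431/4657], P' = [24971/4657 -2706/4657 41408/4657; -2706/4657 5006/4657 7622/4657; 41408/4657 7622/4657 103398/4657]
step 1: x' = [277749372/92572093, -201364526/92572093, 137108060/92572093], P' = [609172717/92572093 -190985426/92572093 697941004/92572093; -190985426/92572093 110861338/92572093 -93724874/92572093; 697941004/92572093 -93724874/92572093 1178231978/92572093]
step 2: x' = [-442802991077/138697273895, 406792158926/138697273895, -13307259183/27739454779], P' = [2651786650813/416091821685 -797567838274/416091821685 626725723276/83218364337; -797567838274/416091821685 158116030894/138697273895 -24245252982/27739454779; 626725723276/83218364337 -24245252982/27739454779 363735146406/27739454779]

step 0: x̄ = F·x = [-9, 3, 11]
step 0: P̄ = F·P·Fᵀ + Q = [53 -8 -24; -8 8 14; -24 14 54]
step 0: y = z − H·x̄ = [21, 24]
step 0: S = H·P̄·Hᵀ + R = [255 266; 266 314]
step 0: K = P̄·Hᵀ·S⁻¹ = [416/4657 1457/4657; 1984/4657 -2007/4657; 2284/4657 -3240/4657]
step 0: x' = x̄ + K·y = [1791/4657, 7467/4657, 21431/4657]
step 0: P' = (I − K·H)·P̄ = [24971/4657 -2706/4657 41408/4657; -2706/4657 5006/4657 7622/4657; 41408/4657 7622/4657 103398/4657]
step 1: x̄ = F·x = [66387/4657, -28898/4657, 821/4657]
step 1: P̄ = F·P·Fᵀ + Q = [490922/4657 -229582/4657 132227/4657; -229582/4657 132962/4657 -111838/4657; 132227/4657 -111838/4657 245371/4657]
step 1: y = z − H·x̄ = [-54573/4657, -93741/4657]
step 1: S = H·P̄·Hᵀ + R = [797510/4657 689733/4657; 689733/4657 1137089/4657]
step 1: K = P̄·Hᵀ·S⁻¹ = [-52551848/92572093 82354751/92572093; 44338036/92572093 -44346160/92572093; -63524592/92572093 30981289/92572093]
step 1: x' = x̄ + K·y = [277749372/92572093, -201364526/92572093, 137108060/92572093]
step 1: P' = (I − K·H)·P̄ = [609172717/92572093 -190985426/92572093 697941004/92572093; -190985426/92572093 110861338/92572093 -93724874/92572093; 697941004/92572093 -93724874/92572093 1178231978/92572093]
step 2: x̄ = F·x = [-623288462/92572093, 64256466/92572093, 1018951010/92572093]
step 2: P̄ = F·P·Fᵀ + Q = [4495845112/92572093 -1749791042/92572093 214538501/92572093; -1749791042/92572093 1286787754/92572093 -1540053290/92572093; 214538501/92572093 -1540053290/92572093 6259588917/92572093]
step 2: y = z − H·x̄ = [2350474815/92572093, 1923555189/92572093]
step 2: S = H·P̄·Hᵀ + R = [23301304476/92572093 19407063447/92572093; 19407063447/92572093 21122833899/92572093]
step 2: K = P̄·Hᵀ·S⁻¹ = [-74252943192/138697273895 343094211743/416091821685; 191587396228/416091821685 -189277197284/416091821685; -55961269504/83218364337 22377562097/83218364337]
step 2: x' = x̄ + K·y = [-442802991077/138697273895, 406792158926/138697273895, -13307259183/27739454779]
step 2: P' = (I − K·H)·P̄ = [2651786650813/416091821685 -797567838274/416091821685 626725723276/83218364337; -797567838274/416091821685 158116030894/138697273895 -24245252982/27739454779; 626725723276/83218364337 -24245252982/27739454779 363735146406/27739454779]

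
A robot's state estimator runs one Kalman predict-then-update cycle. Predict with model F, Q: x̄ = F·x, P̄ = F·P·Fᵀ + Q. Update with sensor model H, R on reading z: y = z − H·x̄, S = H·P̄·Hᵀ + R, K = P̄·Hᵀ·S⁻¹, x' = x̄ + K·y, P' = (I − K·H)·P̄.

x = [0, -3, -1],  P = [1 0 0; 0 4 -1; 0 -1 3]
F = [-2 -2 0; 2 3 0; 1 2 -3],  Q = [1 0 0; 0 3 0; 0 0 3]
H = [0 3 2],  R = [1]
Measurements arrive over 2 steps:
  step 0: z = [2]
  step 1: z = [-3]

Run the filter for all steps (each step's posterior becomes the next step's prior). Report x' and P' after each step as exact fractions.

step 0: x̄ = F·x = [6, -9, -3]
step 0: P̄ = F·P·Fᵀ + Q = [21 -28 -24; -28 43 35; -24 35 59]
step 0: y = z − H·x̄ = [35]
step 0: S = H·P̄·Hᵀ + R = [1044]
step 0: K = P̄·Hᵀ·S⁻¹ = [-11/87; 199/1044; 223/1044]
step 0: x' = x̄ + K·y = [137/87, -2431/1044, 4673/1044]
step 0: P' = (I − K·H)·P̄ = [125/29 -247/87 365/87; -247/87 5291/1044 -7837/1044; 365/87 -7837/1044 11867/1044]
step 1: x̄ = F·x = [787/522, -445/116, -17237/1044]
step 1: P̄ = F·P·Fᵀ + Q = [4124/261 -1117/58 -16561/522; -1117/58 3687/116 7139/116; -16561/522 7139/116 191507/1044]
step 1: y = z − H·x̄ = [43357/1044]
step 1: S = H·P̄·Hᵀ + R = [1836731/1044]
step 1: K = P̄·Hᵀ·S⁻¹ = [-126562/1836731; 228051/1836731; 575767/1836731]
step 1: x' = x̄ + K·y = [-2486910/1836731, 2424808/1836731, -6413987/1836731]
step 1: P' = (I − K·H)·P̄ = [13678903/1836731 -7726746/1836731 11526838/1836731; -7726746/1836731 8564163/1836731 -12732219/1836731; 11526838/1836731 -12732219/1836731 19386212/1836731]

step 0: x' = [137/87, -2431/1044, 4673/1044], P' = [125/29 -247/87 365/87; -247/87 5291/1044 -7837/1044; 365/87 -7837/1044 11867/1044]
step 1: x' = [-2486910/1836731, 2424808/1836731, -6413987/1836731], P' = [13678903/1836731 -7726746/1836731 11526838/1836731; -7726746/1836731 8564163/1836731 -12732219/1836731; 11526838/1836731 -12732219/1836731 19386212/1836731]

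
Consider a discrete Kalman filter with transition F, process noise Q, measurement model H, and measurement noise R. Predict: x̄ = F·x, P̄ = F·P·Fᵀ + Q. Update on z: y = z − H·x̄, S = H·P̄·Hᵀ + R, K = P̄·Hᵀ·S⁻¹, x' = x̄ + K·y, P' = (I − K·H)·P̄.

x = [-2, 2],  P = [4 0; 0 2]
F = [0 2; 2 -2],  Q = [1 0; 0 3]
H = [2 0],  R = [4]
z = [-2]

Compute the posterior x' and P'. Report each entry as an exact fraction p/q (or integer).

x' = [-1/2, -4]
P' = [9/10 -4/5; -4/5 103/5]

x̄ = F·x = [4, -8]
P̄ = F·P·Fᵀ + Q = [9 -8; -8 27]
y = z − H·x̄ = [-10]
S = H·P̄·Hᵀ + R = [40]
K = P̄·Hᵀ·S⁻¹ = [9/20; -2/5]
x' = x̄ + K·y = [-1/2, -4]
P' = (I − K·H)·P̄ = [9/10 -4/5; -4/5 103/5]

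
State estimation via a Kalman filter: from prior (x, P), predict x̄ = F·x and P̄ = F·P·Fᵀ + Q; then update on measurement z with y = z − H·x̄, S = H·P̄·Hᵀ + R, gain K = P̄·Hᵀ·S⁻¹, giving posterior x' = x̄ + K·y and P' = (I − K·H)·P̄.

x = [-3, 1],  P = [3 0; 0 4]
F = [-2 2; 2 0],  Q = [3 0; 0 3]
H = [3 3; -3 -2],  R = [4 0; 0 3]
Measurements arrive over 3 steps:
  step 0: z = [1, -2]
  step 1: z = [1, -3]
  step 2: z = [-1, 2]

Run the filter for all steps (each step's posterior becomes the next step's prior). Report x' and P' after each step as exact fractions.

step 0: x̄ = F·x = [8, -6]
step 0: P̄ = F·P·Fᵀ + Q = [31 -12; -12 15]
step 0: y = z − H·x̄ = [-5, 10]
step 0: S = H·P̄·Hᵀ + R = [202 -189; -189 198]
step 0: K = P̄·Hᵀ·S⁻¹ = [-39/95 -211/285; 324/475 971/1425]
step 0: x' = x̄ + K·y = [151/57, -148/57]
step 0: P' = (I − K·H)·P̄ = [63/19 -367/95; -367/95 2267/475]
step 1: x̄ = F·x = [-598/57, 302/57]
step 1: P̄ = F·P·Fᵀ + Q = [31473/475 -2728/95; -2728/95 309/19]
step 1: y = z − H·x̄ = [315/19, -1361/57]
step 1: S = H·P̄·Hᵀ + R = [109162/475 -125007/475; -125007/475 151902/475]
step 1: K = P̄·Hᵀ·S⁻¹ = [-186835/670299 -1350059/2010897; 114252/223433 131487/223433]
step 1: x' = x̄ + K·y = [5538772/6032691, -184679/670299]
step 1: P' = (I − K·H)·P̄ = [5544857/2010897 -699133/223433; -699133/223433 851469/223433]
step 2: x̄ = F·x = [-14401766/6032691, 11077544/6032691]
step 2: P̄ = F·P·Fᵀ + Q = [109202579/2010897 -47348216/2010897; -47348216/2010897 28212119/2010897]
step 2: y = z − H·x̄ = [145925/223433, -8984828/6032691]
step 2: S = H·P̄·Hᵀ + R = [43611998/223433 -49096965/223433; -49096965/223433 533525786/2010897]
step 2: K = P̄·Hᵀ·S⁻¹ = [-1946619243/7042459091 -4686607985/7042459091; 3582737892/7042459091 4097444405/7042459091]
step 2: x' = x̄ + K·y = [-11103686961/7042459091, 9169078104/7042459091]
step 2: P' = (I − K·H)·P̄ = [19250808603/7042459091 -21846300927/7042459091; -21846300927/7042459091 26623284783/7042459091]

step 0: x' = [151/57, -148/57], P' = [63/19 -367/95; -367/95 2267/475]
step 1: x' = [5538772/6032691, -184679/670299], P' = [5544857/2010897 -699133/223433; -699133/223433 851469/223433]
step 2: x' = [-11103686961/7042459091, 9169078104/7042459091], P' = [19250808603/7042459091 -21846300927/7042459091; -21846300927/7042459091 26623284783/7042459091]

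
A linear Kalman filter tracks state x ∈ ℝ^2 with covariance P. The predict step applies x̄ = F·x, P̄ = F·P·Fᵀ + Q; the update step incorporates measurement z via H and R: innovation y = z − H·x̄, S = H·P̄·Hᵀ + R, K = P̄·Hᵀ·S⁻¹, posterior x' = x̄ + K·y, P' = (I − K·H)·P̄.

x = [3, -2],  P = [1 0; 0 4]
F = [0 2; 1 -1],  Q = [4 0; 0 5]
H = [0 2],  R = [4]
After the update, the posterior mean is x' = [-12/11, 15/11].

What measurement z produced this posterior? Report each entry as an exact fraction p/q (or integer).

x̄ = F·x = [-4, 5]
P̄ = F·P·Fᵀ + Q = [20 -8; -8 10]
S = H·P̄·Hᵀ + R = [44]
K = P̄·Hᵀ·S⁻¹ = [-4/11; 5/11]
x' − x̄ = [32/11, -40/11] = K·y
y = (KᵀK)⁻¹·Kᵀ·(x' − x̄) = [-8]
z = y + H·x̄ = [-8] + [10] = [2]

z = [2]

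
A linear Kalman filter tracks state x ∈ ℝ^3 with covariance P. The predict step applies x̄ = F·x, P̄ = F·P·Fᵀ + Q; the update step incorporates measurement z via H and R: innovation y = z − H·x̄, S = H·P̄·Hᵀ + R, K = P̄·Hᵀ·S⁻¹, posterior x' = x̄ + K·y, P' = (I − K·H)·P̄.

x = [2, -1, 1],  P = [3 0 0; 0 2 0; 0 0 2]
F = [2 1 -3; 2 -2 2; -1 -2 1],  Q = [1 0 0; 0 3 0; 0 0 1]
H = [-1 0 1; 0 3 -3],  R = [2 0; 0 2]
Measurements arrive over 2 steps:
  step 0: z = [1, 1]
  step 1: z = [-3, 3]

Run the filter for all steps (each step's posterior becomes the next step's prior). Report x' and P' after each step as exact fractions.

step 0: x' = [160/6873, 10484/6873, 2611/2291], P' = [69232/20619 44234/20619 14750/6873; 44234/20619 63664/20619 19738/6873; 14750/6873 19738/6873 6590/2291]
step 1: x' = [7748447/31784847, -35790589/31784847, -68784886/31784847], P' = [35473735/10594949 60095395/31784847 62060117/31784847; 60095395/31784847 70345781/31784847 22035303/10594949; 62060117/31784847 22035303/10594949 68849251/31784847]

step 0: x̄ = F·x = [0, 8, 1]
step 0: P̄ = F·P·Fᵀ + Q = [33 -4 -16; -4 31 6; -16 6 14]
step 0: y = z − H·x̄ = [0, -20]
step 0: S = H·P̄·Hᵀ + R = [81 -60; -60 299]
step 0: K = P̄·Hᵀ·S⁻¹ = [-12491/20619 -8/6873; 7490/20619 2225/6873; 2510/6873 -16/2291]
step 0: x' = x̄ + K·y = [160/6873, 10484/6873, 2611/2291]
step 0: P' = (I − K·H)·P̄ = [69232/20619 44234/20619 14750/6873; 44234/20619 63664/20619 19738/6873; 14750/6873 19738/6873 6590/2291]
step 1: x̄ = F·x = [-12695/6873, -4982/6873, -13295/6873]
step 1: P̄ = F·P·Fᵀ + Q = [185653/20619 90484/20619 -29144/20619; 90484/20619 357097/20619 -208940/20619; -29144/20619 -208940/20619 255397/20619]
step 1: y = z − H·x̄ = [-6673/2291, -1440/2291]
step 1: S = H·P̄·Hᵀ + R = [60064/2291 -194655/2291; -194655/2291 1034956/2291]
step 1: K = P̄·Hᵀ·S⁻¹ = [-22180544/31784847 -982361/10594949; 3005257/31784847 2119936/10594949; 3394567/31784847 -1371671/10594949]
step 1: x' = x̄ + K·y = [7748447/31784847, -35790589/31784847, -68784886/31784847]
step 1: P' = (I − K·H)·P̄ = [35473735/10594949 60095395/31784847 62060117/31784847; 60095395/31784847 70345781/31784847 22035303/10594949; 62060117/31784847 22035303/10594949 68849251/31784847]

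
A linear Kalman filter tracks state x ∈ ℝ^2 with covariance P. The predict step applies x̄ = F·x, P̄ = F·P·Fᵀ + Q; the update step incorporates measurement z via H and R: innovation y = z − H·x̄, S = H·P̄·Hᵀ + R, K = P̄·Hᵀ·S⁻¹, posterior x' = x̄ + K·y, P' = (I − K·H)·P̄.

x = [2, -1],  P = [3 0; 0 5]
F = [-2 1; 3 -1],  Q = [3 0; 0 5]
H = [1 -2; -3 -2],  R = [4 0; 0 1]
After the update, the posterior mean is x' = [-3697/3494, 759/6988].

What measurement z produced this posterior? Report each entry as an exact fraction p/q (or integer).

x̄ = F·x = [-5, 7]
P̄ = F·P·Fᵀ + Q = [20 -23; -23 37]
S = H·P̄·Hᵀ + R = [264 -4; -4 53]
K = P̄·Hᵀ·S⁻¹ = [1721/6988 -429/1747; -5161/13976 -427/3494]
x' − x̄ = [13773/3494, -48157/6988] = K·y
y = (KᵀK)⁻¹·Kᵀ·(x' − x̄) = [18, 2]
z = y + H·x̄ = [18, 2] + [-19, 1] = [-1, 3]

z = [-1, 3]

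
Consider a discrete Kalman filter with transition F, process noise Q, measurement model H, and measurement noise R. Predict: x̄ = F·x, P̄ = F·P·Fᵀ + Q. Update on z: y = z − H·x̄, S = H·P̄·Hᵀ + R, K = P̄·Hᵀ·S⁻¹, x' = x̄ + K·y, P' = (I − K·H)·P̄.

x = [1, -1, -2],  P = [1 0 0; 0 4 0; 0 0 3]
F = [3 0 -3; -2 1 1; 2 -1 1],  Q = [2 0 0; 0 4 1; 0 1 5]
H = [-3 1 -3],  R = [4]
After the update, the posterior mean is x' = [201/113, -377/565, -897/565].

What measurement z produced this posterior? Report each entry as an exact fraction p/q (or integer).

x̄ = F·x = [9, -5, 1]
P̄ = F·P·Fᵀ + Q = [38 -15 -3; -15 15 -4; -3 -4 16]
S = H·P̄·Hᵀ + R = [565]
K = P̄·Hᵀ·S⁻¹ = [-24/113; 72/565; -43/565]
x' − x̄ = [-816/113, 2448/565, -1462/565] = K·y
y = (KᵀK)⁻¹·Kᵀ·(x' − x̄) = [34]
z = y + H·x̄ = [34] + [-35] = [-1]

z = [-1]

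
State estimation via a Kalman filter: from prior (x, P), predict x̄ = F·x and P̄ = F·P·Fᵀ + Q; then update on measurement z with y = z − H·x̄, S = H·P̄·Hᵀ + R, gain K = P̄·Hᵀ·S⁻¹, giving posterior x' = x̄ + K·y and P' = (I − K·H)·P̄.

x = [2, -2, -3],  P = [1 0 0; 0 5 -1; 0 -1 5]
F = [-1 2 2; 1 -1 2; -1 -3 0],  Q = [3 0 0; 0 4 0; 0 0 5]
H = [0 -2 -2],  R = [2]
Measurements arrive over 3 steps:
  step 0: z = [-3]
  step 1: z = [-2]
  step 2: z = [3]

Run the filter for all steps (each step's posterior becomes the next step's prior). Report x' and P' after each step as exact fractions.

step 0: x' = [-2996/251, -556/251, 933/251], P' = [8524/251 3485/251 -3501/251; 3485/251 2702/251 -2648/251; -3501/251 -2648/251 2719/251]
step 1: x' = [2317918/197721, -1315582/197721, 505714/65907], P' = [4306739/197721 -3016991/197721 1012595/65907; -3016991/197721 3674852/197721 -1215542/65907; 1012595/65907 -1215542/65907 413015/21969]
step 2: x' = [-1021091468/267781075, 1644755378/267781075, -2037833797/267781075], P' = [3749142718/267781075 -2239662328/267781075 2221575022/267781075; -2239662328/267781075 3372948963/267781075 -3287980337/267781075; 2221575022/267781075 -3287980337/267781075 3336803388/267781075]

step 0: x̄ = F·x = [-12, -2, 4]
step 0: P̄ = F·P·Fᵀ + Q = [36 7 -23; 7 34 20; -23 20 51]
step 0: y = z − H·x̄ = [1]
step 0: S = H·P̄·Hᵀ + R = [502]
step 0: K = P̄·Hᵀ·S⁻¹ = [16/251; -54/251; -71/251]
step 0: x' = x̄ + K·y = [-2996/251, -556/251, 933/251]
step 0: P' = (I − K·H)·P̄ = [8524/251 3485/251 -3501/251; 3485/251 2702/251 -2648/251; -3501/251 -2648/251 2719/251]
step 1: x̄ = F·x = [3750/251, -574/251, 4664/251]
step 1: P̄ = F·P·Fᵀ + Q = [9841/251 2107/251 18687/251; 2107/251 12724/251 15502/251; 18687/251 15502/251 55007/251]
step 1: y = z − H·x̄ = [7678/251]
step 1: S = H·P̄·Hᵀ + R = [395442/251]
step 1: K = P̄·Hᵀ·S⁻¹ = [-20794/197721; -28226/197721; -23503/65907]
step 1: x' = x̄ + K·y = [2317918/197721, -1315582/197721, 505714/65907]
step 1: P' = (I − K·H)·P̄ = [4306739/197721 -3016991/197721 1012595/65907; -3016991/197721 3674852/197721 -1215542/65907; 1012595/65907 -1215542/65907 413015/21969]
step 2: x̄ = F·x = [-638266/65907, 6667784/197721, 1628828/197721]
step 2: P̄ = F·P·Fᵀ + Q = [579074/21969 -4377376/65907 -1651726/65907; -4377376/65907 56412641/197721 28555985/197721; -1651726/65907 28555985/197721 20267066/197721]
step 2: y = z − H·x̄ = [17186387/197721]
step 2: S = H·P̄·Hᵀ + R = [535562150/197721]
step 2: K = P̄·Hᵀ·S⁻¹ = [18087306/267781075; -84968626/267781075; -48823051/267781075]
step 2: x' = x̄ + K·y = [-1021091468/267781075, 1644755378/267781075, -2037833797/267781075]
step 2: P' = (I − K·H)·P̄ = [3749142718/267781075 -2239662328/267781075 2221575022/267781075; -2239662328/267781075 3372948963/267781075 -3287980337/267781075; 2221575022/267781075 -3287980337/267781075 3336803388/267781075]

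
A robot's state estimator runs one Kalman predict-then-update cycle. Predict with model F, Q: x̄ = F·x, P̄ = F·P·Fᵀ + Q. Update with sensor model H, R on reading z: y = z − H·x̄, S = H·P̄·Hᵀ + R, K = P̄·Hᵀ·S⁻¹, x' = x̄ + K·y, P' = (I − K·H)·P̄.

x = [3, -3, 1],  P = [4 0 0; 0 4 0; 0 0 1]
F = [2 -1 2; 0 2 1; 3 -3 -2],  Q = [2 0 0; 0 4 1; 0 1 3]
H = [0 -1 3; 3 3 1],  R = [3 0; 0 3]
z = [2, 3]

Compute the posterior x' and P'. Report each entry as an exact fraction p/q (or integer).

x' = [802687/310115, -497611/310115, 54582/310115]
P' = [1260034/310115 -1092162/310115 -345036/310115; -1092162/310115 1037391/310115 298053/310115; -345036/310115 298053/310115 186369/310115]

x̄ = F·x = [11, -5, 16]
P̄ = F·P·Fᵀ + Q = [26 -6 32; -6 21 -25; 32 -25 79]
y = z − H·x̄ = [-51, -31]
S = H·P̄·Hᵀ + R = [885 280; 280 439]
K = P̄·Hᵀ·S⁻¹ = [19018/310115 10572/62023; -47744/310115 8916/62023; 87018/310115 3028/62023]
x' = x̄ + K·y = [802687/310115, -497611/310115, 54582/310115]
P' = (I − K·H)·P̄ = [1260034/310115 -1092162/310115 -345036/310115; -1092162/310115 1037391/310115 298053/310115; -345036/310115 298053/310115 186369/310115]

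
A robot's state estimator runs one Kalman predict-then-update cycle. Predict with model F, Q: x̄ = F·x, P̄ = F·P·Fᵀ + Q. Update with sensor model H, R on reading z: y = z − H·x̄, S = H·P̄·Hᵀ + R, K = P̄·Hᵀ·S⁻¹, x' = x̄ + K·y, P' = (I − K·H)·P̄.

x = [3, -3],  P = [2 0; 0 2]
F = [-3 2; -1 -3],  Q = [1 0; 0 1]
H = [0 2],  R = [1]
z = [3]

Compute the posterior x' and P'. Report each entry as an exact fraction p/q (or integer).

x̄ = F·x = [-15, 6]
P̄ = F·P·Fᵀ + Q = [27 -6; -6 21]
y = z − H·x̄ = [-9]
S = H·P̄·Hᵀ + R = [85]
K = P̄·Hᵀ·S⁻¹ = [-12/85; 42/85]
x' = x̄ + K·y = [-1167/85, 132/85]
P' = (I − K·H)·P̄ = [2151/85 -6/85; -6/85 21/85]

x' = [-1167/85, 132/85]
P' = [2151/85 -6/85; -6/85 21/85]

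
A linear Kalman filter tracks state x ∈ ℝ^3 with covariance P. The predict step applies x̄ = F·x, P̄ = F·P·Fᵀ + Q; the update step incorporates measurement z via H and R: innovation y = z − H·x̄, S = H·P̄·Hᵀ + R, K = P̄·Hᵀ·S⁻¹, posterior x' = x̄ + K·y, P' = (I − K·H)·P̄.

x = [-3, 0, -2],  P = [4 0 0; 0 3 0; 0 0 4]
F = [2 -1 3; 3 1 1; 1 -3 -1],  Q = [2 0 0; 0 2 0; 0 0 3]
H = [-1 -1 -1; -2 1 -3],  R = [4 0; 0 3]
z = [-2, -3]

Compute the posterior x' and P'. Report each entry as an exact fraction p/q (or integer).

x̄ = F·x = [-12, -11, -1]
P̄ = F·P·Fᵀ + Q = [57 33 5; 33 45 -1; 5 -1 38]
y = z − H·x̄ = [-26, -19]
S = H·P̄·Hᵀ + R = [218 239; 239 552]
K = P̄·Hᵀ·S⁻¹ = [-29496/63215 1777/63215; -38202/63215 14479/63215; 6691/63215 -17212/63215]
x' = x̄ + K·y = [-25447/63215, 22786/63215, 89847/63215]
P' = (I − K·H)·P̄ = [971727/63215 -153111/63215 -700632/63215; -153111/63215 163743/63215 142176/63215; -700632/63215 142176/63215 531692/63215]

x' = [-25447/63215, 22786/63215, 89847/63215]
P' = [971727/63215 -153111/63215 -700632/63215; -153111/63215 163743/63215 142176/63215; -700632/63215 142176/63215 531692/63215]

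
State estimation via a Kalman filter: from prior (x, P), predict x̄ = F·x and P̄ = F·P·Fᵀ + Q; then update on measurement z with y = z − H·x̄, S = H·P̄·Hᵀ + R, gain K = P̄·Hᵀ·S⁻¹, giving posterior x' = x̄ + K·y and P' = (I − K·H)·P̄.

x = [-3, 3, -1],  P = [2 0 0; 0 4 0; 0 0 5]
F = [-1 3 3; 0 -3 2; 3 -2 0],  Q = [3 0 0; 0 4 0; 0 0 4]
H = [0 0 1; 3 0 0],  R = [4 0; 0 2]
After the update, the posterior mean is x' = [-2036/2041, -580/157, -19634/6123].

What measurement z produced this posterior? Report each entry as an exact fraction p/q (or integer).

x̄ = F·x = [9, -11, -15]
P̄ = F·P·Fᵀ + Q = [86 -6 -30; -6 60 24; -30 24 38]
S = H·P̄·Hᵀ + R = [42 -90; -90 776]
K = P̄·Hᵀ·S⁻¹ = [-5/2041 678/2041; 109/157 9/157; 5347/6123 -30/2041]
x' − x̄ = [-20405/2041, 1147/157, 72211/6123] = K·y
y = (KᵀK)⁻¹·Kᵀ·(x' − x̄) = [13, -30]
z = y + H·x̄ = [13, -30] + [-15, 27] = [-2, -3]

z = [-2, -3]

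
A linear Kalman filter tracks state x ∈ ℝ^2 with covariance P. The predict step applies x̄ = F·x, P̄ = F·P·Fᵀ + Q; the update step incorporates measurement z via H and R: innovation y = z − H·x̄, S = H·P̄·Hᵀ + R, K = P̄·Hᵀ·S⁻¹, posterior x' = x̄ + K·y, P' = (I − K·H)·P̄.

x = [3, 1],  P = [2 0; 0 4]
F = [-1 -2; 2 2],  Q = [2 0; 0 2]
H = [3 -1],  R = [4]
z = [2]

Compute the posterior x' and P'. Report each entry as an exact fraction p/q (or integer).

x̄ = F·x = [-5, 8]
P̄ = F·P·Fᵀ + Q = [20 -20; -20 26]
y = z − H·x̄ = [25]
S = H·P̄·Hᵀ + R = [330]
K = P̄·Hᵀ·S⁻¹ = [8/33; -43/165]
x' = x̄ + K·y = [35/33, 49/33]
P' = (I − K·H)·P̄ = [20/33 28/33; 28/33 592/165]

x' = [35/33, 49/33]
P' = [20/33 28/33; 28/33 592/165]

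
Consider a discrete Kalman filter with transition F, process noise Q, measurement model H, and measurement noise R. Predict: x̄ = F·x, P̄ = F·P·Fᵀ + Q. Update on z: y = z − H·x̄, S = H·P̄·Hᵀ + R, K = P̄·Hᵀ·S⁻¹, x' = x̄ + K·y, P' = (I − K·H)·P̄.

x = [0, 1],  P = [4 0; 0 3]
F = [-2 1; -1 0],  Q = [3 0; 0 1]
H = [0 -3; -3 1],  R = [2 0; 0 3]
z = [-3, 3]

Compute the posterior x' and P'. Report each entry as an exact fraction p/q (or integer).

x̄ = F·x = [1, 0]
P̄ = F·P·Fᵀ + Q = [22 8; 8 5]
y = z − H·x̄ = [-3, 6]
S = H·P̄·Hᵀ + R = [47 57; 57 158]
K = P̄·Hᵀ·S⁻¹ = [-486/4177 -1358/4177; -1287/4177 -38/4177]
x' = x̄ + K·y = [-2513/4177, 3633/4177]
P' = (I − K·H)·P̄ = [1466/4177 324/4177; 324/4177 858/4177]

x' = [-2513/4177, 3633/4177]
P' = [1466/4177 324/4177; 324/4177 858/4177]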